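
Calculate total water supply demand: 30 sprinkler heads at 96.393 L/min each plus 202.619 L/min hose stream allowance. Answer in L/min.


Sprinkler demand = 30 * 96.393 = 2891.79 L/min
Total = 2891.79 + 202.619 = 3094.409 L/min

3094.409 L/min


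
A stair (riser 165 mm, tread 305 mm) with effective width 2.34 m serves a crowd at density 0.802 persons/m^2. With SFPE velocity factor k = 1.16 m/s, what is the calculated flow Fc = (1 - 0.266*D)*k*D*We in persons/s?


1 - 0.266*D = 1 - 0.266*0.802 = 0.78667
Fs = 0.78667 * 1.16 * 0.802 = 0.73185 persons/(s*m)
Fc = 0.73185 * 2.34 = 1.7125 persons/s

1.7125 persons/s


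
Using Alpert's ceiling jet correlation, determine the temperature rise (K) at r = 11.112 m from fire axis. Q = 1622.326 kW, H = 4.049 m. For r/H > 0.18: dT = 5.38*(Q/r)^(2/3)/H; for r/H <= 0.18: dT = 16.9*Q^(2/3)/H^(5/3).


r/H = 11.112 / 4.049 = 2.7444
r/H > 0.18, so dT = 5.38*(Q/r)^(2/3)/H
Q/r = 146.00
(Q/r)^(2/3) = 27.727
dT = 5.38 * 27.727 / 4.049 = 36.841 K

36.841 K


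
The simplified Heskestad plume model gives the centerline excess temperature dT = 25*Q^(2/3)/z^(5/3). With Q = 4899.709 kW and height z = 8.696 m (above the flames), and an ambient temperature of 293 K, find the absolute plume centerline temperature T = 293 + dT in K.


Q^(2/3) = 288.48
z^(5/3) = 36.773
dT = 25 * 288.48 / 36.773 = 196.12 K
T = 293 + 196.12 = 489.12 K

489.12 K


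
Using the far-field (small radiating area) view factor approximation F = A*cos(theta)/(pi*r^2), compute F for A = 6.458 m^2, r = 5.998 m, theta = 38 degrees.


cos(38 deg) = 0.78801
pi*r^2 = 113.02
F = 6.458 * 0.78801 / 113.02 = 0.045026

0.045026


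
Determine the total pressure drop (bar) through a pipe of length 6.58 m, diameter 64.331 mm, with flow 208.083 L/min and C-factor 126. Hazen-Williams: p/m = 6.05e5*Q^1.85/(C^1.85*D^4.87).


Q^1.85 = 19442
C^1.85 = 7685.7
D^4.87 = 6.4122e+08
p/m = 0.0023867 bar/m
p_total = 0.0023867 * 6.58 = 0.015705 bar

0.015705 bar


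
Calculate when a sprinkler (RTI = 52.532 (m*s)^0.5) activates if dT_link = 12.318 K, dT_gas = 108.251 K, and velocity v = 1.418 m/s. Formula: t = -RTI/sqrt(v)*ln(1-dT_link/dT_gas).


dT_link/dT_gas = 0.11379
ln(1 - 0.11379) = -0.12080
t = -52.532 / sqrt(1.418) * -0.12080 = 5.3292 s

5.3292 s


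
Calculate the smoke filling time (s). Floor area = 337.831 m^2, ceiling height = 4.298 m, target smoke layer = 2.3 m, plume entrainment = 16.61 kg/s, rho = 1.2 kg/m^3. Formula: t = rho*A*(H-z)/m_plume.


H - z = 1.998 m
t = 1.2 * 337.831 * 1.998 / 16.61 = 48.765 s

48.765 s


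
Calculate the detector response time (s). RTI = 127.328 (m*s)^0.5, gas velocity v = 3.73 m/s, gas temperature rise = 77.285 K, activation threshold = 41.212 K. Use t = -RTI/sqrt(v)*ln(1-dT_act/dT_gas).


dT_act/dT_gas = 0.53325
ln(1 - 0.53325) = -0.76196
t = -127.328 / sqrt(3.73) * -0.76196 = 50.234 s

50.234 s


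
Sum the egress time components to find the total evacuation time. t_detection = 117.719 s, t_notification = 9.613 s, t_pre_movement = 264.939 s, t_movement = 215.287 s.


Total = 117.719 + 9.613 + 264.939 + 215.287 = 607.558 s

607.558 s


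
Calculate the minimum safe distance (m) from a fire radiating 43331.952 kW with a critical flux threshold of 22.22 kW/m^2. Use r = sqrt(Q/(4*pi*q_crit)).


4*pi*q_crit = 279.22
Q/(4*pi*q_crit) = 155.19
r = sqrt(155.19) = 12.457 m

12.457 m


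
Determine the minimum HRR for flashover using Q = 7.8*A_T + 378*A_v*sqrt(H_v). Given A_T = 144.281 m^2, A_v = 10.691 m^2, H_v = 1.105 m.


7.8*A_T = 1125.4
sqrt(H_v) = 1.0512
378*A_v*sqrt(H_v) = 4248.1
Q = 1125.4 + 4248.1 = 5373.5 kW

5373.5 kW


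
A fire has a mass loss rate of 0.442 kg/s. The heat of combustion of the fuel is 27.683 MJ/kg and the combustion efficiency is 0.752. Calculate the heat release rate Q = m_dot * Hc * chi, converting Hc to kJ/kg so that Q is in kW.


Hc = 27.683 MJ/kg = 27.683 * 1000 kJ/kg = 27683 kJ/kg
Q = 0.442 kg/s * 27683 kJ/kg * 0.752 = 9201.4 kW

9201.4 kW


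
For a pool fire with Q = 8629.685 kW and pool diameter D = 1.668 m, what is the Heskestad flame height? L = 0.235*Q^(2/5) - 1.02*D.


Q^(2/5) = 37.532
0.235 * Q^(2/5) = 8.8199
1.02 * D = 1.7014
L = 7.1186 m

7.1186 m


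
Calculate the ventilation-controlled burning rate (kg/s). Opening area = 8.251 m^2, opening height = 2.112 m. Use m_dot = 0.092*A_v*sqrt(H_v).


sqrt(H_v) = 1.4533
m_dot = 0.092 * 8.251 * 1.4533 = 1.1032 kg/s

1.1032 kg/s


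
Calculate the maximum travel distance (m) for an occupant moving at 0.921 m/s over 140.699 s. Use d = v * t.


d = 0.921 * 140.699 = 129.58 m

129.58 m


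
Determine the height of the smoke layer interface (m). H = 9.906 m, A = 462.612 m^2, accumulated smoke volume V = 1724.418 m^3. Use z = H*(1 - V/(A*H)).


V/(A*H) = 0.37629
1 - 0.37629 = 0.62371
z = 9.906 * 0.62371 = 6.1784 m

6.1784 m


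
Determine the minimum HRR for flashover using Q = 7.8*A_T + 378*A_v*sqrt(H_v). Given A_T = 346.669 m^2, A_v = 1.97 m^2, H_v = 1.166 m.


7.8*A_T = 2704.0
sqrt(H_v) = 1.0798
378*A_v*sqrt(H_v) = 804.09
Q = 2704.0 + 804.09 = 3508.1 kW

3508.1 kW


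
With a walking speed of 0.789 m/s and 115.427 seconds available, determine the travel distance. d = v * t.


d = 0.789 * 115.427 = 91.072 m

91.072 m


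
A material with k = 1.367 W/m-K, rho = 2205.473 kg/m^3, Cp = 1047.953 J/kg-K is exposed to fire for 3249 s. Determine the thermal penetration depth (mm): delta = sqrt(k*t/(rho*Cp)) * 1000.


alpha = 1.367 / (2205.473 * 1047.953) = 5.9146e-07 m^2/s
alpha * t = 0.0019217
delta = sqrt(0.0019217) * 1000 = 43.837 mm

43.837 mm


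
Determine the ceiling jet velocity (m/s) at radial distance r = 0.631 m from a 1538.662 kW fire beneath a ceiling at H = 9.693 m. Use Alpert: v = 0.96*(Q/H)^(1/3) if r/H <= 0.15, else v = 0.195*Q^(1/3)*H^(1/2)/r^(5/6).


r/H = 0.631 / 9.693 = 0.065099
r/H <= 0.15, so v = 0.96*(Q/H)^(1/3)
Q/H = 158.74
(Q/H)^(1/3) = 5.4145
v = 0.96 * 5.4145 = 5.1980 m/s

5.1980 m/s


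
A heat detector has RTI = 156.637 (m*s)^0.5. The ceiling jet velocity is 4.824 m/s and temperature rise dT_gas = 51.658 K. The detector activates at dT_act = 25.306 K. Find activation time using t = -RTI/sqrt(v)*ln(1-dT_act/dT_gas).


dT_act/dT_gas = 0.48988
ln(1 - 0.48988) = -0.67310
t = -156.637 / sqrt(4.824) * -0.67310 = 48.003 s

48.003 s


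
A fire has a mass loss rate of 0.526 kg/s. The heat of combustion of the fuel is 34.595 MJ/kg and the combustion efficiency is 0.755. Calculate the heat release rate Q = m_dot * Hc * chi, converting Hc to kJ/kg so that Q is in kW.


Hc = 34.595 MJ/kg = 34.595 * 1000 kJ/kg = 34595 kJ/kg
Q = 0.526 kg/s * 34595 kJ/kg * 0.755 = 13739 kW

13739 kW


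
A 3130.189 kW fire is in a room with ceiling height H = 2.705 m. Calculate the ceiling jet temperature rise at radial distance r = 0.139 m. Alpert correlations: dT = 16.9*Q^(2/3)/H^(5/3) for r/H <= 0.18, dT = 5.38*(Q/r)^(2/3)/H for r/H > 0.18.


r/H = 0.139 / 2.705 = 0.051386
r/H <= 0.18, so dT = 16.9*Q^(2/3)/H^(5/3)
Q^(2/3) = 213.98
H^(5/3) = 5.2514
dT = 16.9 * 213.98 / 5.2514 = 688.63 K

688.63 K


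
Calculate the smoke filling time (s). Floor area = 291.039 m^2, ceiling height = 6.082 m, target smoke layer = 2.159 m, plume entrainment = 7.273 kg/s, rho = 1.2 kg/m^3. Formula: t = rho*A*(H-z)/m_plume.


H - z = 3.923 m
t = 1.2 * 291.039 * 3.923 / 7.273 = 188.38 s

188.38 s


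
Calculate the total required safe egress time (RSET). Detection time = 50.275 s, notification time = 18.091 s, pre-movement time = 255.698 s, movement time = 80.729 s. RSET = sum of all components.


Total = 50.275 + 18.091 + 255.698 + 80.729 = 404.793 s

404.793 s


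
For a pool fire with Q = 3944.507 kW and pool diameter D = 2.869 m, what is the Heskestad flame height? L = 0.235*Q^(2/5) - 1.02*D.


Q^(2/5) = 27.441
0.235 * Q^(2/5) = 6.4486
1.02 * D = 2.9264
L = 3.5222 m

3.5222 m


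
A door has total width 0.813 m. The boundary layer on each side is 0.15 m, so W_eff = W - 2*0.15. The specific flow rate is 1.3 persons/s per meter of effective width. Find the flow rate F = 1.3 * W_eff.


W_eff = 0.813 - 0.30 = 0.513 m
F = 1.3 * 0.513 = 0.66690 persons/s

0.66690 persons/s


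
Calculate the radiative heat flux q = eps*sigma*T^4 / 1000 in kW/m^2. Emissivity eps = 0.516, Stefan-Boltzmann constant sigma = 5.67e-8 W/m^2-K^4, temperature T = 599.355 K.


T^4 = 1.2904e+11
q = 0.516 * 5.67e-8 * 1.2904e+11 / 1000 = 3.7755 kW/m^2

3.7755 kW/m^2


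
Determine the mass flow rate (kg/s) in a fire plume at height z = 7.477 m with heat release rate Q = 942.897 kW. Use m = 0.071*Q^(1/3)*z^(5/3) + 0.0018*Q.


Q^(1/3) = 9.8059
z^(5/3) = 28.590
First term = 0.071 * 9.8059 * 28.590 = 19.905
Second term = 0.0018 * 942.897 = 1.6972
m = 21.602 kg/s

21.602 kg/s


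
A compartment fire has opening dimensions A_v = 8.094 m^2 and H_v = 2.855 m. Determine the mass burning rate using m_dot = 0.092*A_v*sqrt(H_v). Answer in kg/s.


sqrt(H_v) = 1.6897
m_dot = 0.092 * 8.094 * 1.6897 = 1.2582 kg/s

1.2582 kg/s


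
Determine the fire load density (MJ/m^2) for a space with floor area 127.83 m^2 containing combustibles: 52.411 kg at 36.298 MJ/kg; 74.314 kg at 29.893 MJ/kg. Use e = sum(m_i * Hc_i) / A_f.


Total energy = 52.411*36.298 + 74.314*29.893
= 1902.414 + 2221.468
= 4123.883 MJ
e = 4123.883 / 127.83 = 32.261 MJ/m^2

32.261 MJ/m^2


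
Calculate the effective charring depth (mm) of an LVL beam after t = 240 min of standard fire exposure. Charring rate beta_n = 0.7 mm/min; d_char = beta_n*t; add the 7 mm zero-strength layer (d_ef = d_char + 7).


d_char = 0.7 * 240 = 168 mm
d_ef = 168 + 1.0*7 = 175 mm

175 mm


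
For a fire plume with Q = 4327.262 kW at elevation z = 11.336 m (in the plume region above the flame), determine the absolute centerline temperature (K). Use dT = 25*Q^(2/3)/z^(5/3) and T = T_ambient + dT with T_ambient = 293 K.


Q^(2/3) = 265.55
z^(5/3) = 57.205
dT = 25 * 265.55 / 57.205 = 116.05 K
T = 293 + 116.05 = 409.05 K

409.05 K


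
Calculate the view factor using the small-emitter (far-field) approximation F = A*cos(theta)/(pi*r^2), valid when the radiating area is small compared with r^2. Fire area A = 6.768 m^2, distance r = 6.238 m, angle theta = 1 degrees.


cos(1 deg) = 0.99985
pi*r^2 = 122.25
F = 6.768 * 0.99985 / 122.25 = 0.055355

0.055355


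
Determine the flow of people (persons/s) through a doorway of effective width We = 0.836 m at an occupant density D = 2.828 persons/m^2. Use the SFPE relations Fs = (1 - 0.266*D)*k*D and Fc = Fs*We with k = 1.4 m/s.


1 - 0.266*D = 1 - 0.266*2.828 = 0.24775
Fs = 0.24775 * 1.4 * 2.828 = 0.98090 persons/(s*m)
Fc = 0.98090 * 0.836 = 0.82003 persons/s

0.82003 persons/s


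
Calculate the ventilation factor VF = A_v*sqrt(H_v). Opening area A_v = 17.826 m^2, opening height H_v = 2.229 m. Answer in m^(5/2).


sqrt(H_v) = 1.4930
VF = 17.826 * 1.4930 = 26.614 m^(5/2)

26.614 m^(5/2)


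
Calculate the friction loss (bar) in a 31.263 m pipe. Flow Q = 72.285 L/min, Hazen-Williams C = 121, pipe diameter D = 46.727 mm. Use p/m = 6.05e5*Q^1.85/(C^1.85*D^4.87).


Q^1.85 = 2749.4
C^1.85 = 7131.0
D^4.87 = 1.3514e+08
p/m = 0.0017260 bar/m
p_total = 0.0017260 * 31.263 = 0.053961 bar

0.053961 bar


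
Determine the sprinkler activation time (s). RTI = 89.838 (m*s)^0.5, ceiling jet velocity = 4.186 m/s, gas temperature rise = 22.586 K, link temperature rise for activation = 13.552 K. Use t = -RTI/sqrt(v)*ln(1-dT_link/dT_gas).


dT_link/dT_gas = 0.60002
ln(1 - 0.60002) = -0.91634
t = -89.838 / sqrt(4.186) * -0.91634 = 40.236 s

40.236 s


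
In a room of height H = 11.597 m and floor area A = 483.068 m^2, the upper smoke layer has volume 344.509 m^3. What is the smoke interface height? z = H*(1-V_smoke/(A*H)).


V/(A*H) = 0.061496
1 - 0.061496 = 0.93850
z = 11.597 * 0.93850 = 10.884 m

10.884 m


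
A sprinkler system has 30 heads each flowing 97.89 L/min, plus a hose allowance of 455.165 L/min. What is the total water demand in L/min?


Sprinkler demand = 30 * 97.89 = 2936.7 L/min
Total = 2936.7 + 455.165 = 3391.865 L/min

3391.865 L/min


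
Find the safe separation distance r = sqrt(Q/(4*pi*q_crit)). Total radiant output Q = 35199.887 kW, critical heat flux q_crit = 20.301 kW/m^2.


4*pi*q_crit = 255.11
Q/(4*pi*q_crit) = 137.98
r = sqrt(137.98) = 11.746 m

11.746 m


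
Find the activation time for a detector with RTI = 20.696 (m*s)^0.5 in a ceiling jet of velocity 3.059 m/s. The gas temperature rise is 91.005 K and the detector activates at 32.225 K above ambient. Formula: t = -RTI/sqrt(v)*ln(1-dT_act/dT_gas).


dT_act/dT_gas = 0.35410
ln(1 - 0.35410) = -0.43711
t = -20.696 / sqrt(3.059) * -0.43711 = 5.1724 s

5.1724 s


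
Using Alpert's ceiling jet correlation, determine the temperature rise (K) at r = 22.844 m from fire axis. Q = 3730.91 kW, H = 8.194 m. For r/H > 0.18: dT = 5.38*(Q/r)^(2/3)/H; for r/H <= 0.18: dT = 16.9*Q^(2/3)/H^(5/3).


r/H = 22.844 / 8.194 = 2.7879
r/H > 0.18, so dT = 5.38*(Q/r)^(2/3)/H
Q/r = 163.32
(Q/r)^(2/3) = 29.879
dT = 5.38 * 29.879 / 8.194 = 19.618 K

19.618 K


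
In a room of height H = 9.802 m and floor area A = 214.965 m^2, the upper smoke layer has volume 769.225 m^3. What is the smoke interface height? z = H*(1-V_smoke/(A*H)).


V/(A*H) = 0.36507
1 - 0.36507 = 0.63493
z = 9.802 * 0.63493 = 6.2236 m

6.2236 m


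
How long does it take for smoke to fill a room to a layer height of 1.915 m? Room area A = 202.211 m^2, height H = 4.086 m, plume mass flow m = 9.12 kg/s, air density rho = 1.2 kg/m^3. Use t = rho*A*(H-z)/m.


H - z = 2.171 m
t = 1.2 * 202.211 * 2.171 / 9.12 = 57.763 s

57.763 s


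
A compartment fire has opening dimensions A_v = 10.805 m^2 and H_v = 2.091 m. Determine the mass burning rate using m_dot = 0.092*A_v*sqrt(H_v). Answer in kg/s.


sqrt(H_v) = 1.4460
m_dot = 0.092 * 10.805 * 1.4460 = 1.4374 kg/s

1.4374 kg/s


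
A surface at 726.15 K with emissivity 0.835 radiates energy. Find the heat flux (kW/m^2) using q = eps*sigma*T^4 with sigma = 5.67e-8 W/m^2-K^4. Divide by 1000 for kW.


T^4 = 2.7804e+11
q = 0.835 * 5.67e-8 * 2.7804e+11 / 1000 = 13.164 kW/m^2

13.164 kW/m^2


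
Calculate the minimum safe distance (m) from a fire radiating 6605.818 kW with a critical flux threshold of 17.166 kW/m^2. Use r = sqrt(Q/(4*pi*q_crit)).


4*pi*q_crit = 215.71
Q/(4*pi*q_crit) = 30.623
r = sqrt(30.623) = 5.5338 m

5.5338 m


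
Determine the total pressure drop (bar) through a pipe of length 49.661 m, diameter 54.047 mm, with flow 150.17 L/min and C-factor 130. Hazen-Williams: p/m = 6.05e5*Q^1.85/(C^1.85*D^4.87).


Q^1.85 = 10634
C^1.85 = 8143.2
D^4.87 = 2.7453e+08
p/m = 0.0028777 bar/m
p_total = 0.0028777 * 49.661 = 0.14291 bar

0.14291 bar


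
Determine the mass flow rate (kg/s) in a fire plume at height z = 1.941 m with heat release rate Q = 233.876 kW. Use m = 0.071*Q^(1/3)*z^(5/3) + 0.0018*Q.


Q^(1/3) = 6.1612
z^(5/3) = 3.0202
First term = 0.071 * 6.1612 * 3.0202 = 1.3212
Second term = 0.0018 * 233.876 = 0.42098
m = 1.7422 kg/s

1.7422 kg/s


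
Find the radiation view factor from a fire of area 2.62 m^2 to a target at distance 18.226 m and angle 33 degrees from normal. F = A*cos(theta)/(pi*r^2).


cos(33 deg) = 0.83867
pi*r^2 = 1043.6
F = 2.62 * 0.83867 / 1043.6 = 0.0021055

0.0021055


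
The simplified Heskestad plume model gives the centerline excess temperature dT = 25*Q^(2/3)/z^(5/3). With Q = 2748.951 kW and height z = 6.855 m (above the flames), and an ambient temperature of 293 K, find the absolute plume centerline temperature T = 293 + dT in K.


Q^(2/3) = 196.24
z^(5/3) = 24.737
dT = 25 * 196.24 / 24.737 = 198.32 K
T = 293 + 198.32 = 491.32 K

491.32 K


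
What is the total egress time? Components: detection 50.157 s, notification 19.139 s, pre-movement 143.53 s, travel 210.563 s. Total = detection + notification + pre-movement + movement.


Total = 50.157 + 19.139 + 143.53 + 210.563 = 423.389 s

423.389 s


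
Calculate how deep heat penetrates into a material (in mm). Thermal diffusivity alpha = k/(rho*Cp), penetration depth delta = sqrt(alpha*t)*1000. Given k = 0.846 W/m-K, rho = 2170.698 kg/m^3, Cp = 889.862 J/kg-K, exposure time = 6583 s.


alpha = 0.846 / (2170.698 * 889.862) = 4.3797e-07 m^2/s
alpha * t = 0.0028832
delta = sqrt(0.0028832) * 1000 = 53.695 mm

53.695 mm


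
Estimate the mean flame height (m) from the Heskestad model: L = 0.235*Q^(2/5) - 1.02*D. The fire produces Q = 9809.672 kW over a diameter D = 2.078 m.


Q^(2/5) = 39.506
0.235 * Q^(2/5) = 9.2839
1.02 * D = 2.1196
L = 7.1643 m

7.1643 m


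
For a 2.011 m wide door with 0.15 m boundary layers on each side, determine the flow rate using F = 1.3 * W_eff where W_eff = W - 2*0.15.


W_eff = 2.011 - 0.30 = 1.711 m
F = 1.3 * 1.711 = 2.2243 persons/s

2.2243 persons/s


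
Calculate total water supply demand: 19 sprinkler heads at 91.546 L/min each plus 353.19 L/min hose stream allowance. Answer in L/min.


Sprinkler demand = 19 * 91.546 = 1739.374 L/min
Total = 1739.374 + 353.19 = 2092.564 L/min

2092.564 L/min


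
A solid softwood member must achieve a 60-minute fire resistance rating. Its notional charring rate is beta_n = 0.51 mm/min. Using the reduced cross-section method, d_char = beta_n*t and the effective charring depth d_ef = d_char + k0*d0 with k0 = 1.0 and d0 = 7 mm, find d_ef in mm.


d_char = 0.51 * 60 = 30.6 mm
d_ef = 30.6 + 1.0*7 = 37.6 mm

37.6 mm


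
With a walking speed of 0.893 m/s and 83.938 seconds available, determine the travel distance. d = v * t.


d = 0.893 * 83.938 = 74.957 m

74.957 m


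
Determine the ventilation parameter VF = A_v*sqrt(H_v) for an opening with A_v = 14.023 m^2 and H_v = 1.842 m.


sqrt(H_v) = 1.3572
VF = 14.023 * 1.3572 = 19.032 m^(5/2)

19.032 m^(5/2)


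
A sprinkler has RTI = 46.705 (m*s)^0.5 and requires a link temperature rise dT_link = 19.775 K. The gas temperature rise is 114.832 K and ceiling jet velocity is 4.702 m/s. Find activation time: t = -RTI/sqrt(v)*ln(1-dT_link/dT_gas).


dT_link/dT_gas = 0.17221
ln(1 - 0.17221) = -0.18899
t = -46.705 / sqrt(4.702) * -0.18899 = 4.0707 s

4.0707 s


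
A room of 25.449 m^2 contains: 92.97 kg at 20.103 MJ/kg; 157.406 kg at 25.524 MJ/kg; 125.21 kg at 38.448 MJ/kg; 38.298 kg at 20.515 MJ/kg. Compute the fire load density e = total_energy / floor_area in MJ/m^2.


Total energy = 92.97*20.103 + 157.406*25.524 + 125.21*38.448 + 38.298*20.515
= 1868.976 + 4017.631 + 4814.074 + 785.6835
= 11486.36 MJ
e = 11486.36 / 25.449 = 451.35 MJ/m^2

451.35 MJ/m^2


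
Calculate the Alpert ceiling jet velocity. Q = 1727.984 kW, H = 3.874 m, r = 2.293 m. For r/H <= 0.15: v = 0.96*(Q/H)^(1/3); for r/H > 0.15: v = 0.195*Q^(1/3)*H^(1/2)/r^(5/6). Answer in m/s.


r/H = 2.293 / 3.874 = 0.59189
r/H > 0.15, so v = 0.195*Q^(1/3)*H^(1/2)/r^(5/6)
Q^(1/3) = 12.000
H^(1/2) = 1.9682
r^(5/6) = 1.9968
v = 0.195 * 12.000 * 1.9682 / 1.9968 = 2.3065 m/s

2.3065 m/s


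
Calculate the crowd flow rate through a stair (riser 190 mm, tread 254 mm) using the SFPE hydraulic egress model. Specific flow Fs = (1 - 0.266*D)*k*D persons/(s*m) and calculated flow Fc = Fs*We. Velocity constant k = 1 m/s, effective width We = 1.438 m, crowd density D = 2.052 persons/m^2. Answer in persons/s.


1 - 0.266*D = 1 - 0.266*2.052 = 0.45417
Fs = 0.45417 * 1 * 2.052 = 0.93195 persons/(s*m)
Fc = 0.93195 * 1.438 = 1.3401 persons/s

1.3401 persons/s


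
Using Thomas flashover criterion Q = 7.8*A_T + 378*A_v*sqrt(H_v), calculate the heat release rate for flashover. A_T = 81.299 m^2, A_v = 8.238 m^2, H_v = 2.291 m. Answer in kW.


7.8*A_T = 634.13
sqrt(H_v) = 1.5136
378*A_v*sqrt(H_v) = 4713.3
Q = 634.13 + 4713.3 = 5347.4 kW

5347.4 kW


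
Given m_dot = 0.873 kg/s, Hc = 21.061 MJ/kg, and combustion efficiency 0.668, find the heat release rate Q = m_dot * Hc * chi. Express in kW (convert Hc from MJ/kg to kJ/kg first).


Hc = 21.061 MJ/kg = 21.061 * 1000 kJ/kg = 21061 kJ/kg
Q = 0.873 kg/s * 21061 kJ/kg * 0.668 = 12282 kW

12282 kW


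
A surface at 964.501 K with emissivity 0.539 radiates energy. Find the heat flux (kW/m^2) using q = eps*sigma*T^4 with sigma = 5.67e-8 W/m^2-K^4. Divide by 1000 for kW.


T^4 = 8.6539e+11
q = 0.539 * 5.67e-8 * 8.6539e+11 / 1000 = 26.447 kW/m^2

26.447 kW/m^2


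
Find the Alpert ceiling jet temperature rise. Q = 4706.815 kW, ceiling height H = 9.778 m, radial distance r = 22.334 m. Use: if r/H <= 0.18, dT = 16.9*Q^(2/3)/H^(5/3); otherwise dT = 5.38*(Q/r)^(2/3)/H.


r/H = 22.334 / 9.778 = 2.2841
r/H > 0.18, so dT = 5.38*(Q/r)^(2/3)/H
Q/r = 210.75
(Q/r)^(2/3) = 35.414
dT = 5.38 * 35.414 / 9.778 = 19.485 K

19.485 K


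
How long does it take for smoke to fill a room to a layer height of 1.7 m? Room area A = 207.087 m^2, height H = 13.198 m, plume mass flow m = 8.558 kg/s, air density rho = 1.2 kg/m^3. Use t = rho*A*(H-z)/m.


H - z = 11.498 m
t = 1.2 * 207.087 * 11.498 / 8.558 = 333.88 s

333.88 s


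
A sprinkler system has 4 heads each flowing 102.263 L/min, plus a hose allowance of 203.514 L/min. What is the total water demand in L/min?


Sprinkler demand = 4 * 102.263 = 409.052 L/min
Total = 409.052 + 203.514 = 612.566 L/min

612.566 L/min


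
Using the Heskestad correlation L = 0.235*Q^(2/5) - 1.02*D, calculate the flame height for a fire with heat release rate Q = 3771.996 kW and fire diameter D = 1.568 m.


Q^(2/5) = 26.954
0.235 * Q^(2/5) = 6.3343
1.02 * D = 1.5994
L = 4.7349 m

4.7349 m


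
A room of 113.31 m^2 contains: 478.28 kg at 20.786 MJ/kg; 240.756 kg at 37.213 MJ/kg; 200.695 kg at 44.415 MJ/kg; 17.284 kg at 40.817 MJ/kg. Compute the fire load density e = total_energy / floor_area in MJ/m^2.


Total energy = 478.28*20.786 + 240.756*37.213 + 200.695*44.415 + 17.284*40.817
= 9941.528 + 8959.253 + 8913.868 + 705.4810
= 28520.13 MJ
e = 28520.13 / 113.31 = 251.70 MJ/m^2

251.70 MJ/m^2


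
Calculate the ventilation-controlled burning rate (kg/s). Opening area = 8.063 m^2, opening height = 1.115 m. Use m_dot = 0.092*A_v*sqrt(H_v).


sqrt(H_v) = 1.0559
m_dot = 0.092 * 8.063 * 1.0559 = 0.78329 kg/s

0.78329 kg/s


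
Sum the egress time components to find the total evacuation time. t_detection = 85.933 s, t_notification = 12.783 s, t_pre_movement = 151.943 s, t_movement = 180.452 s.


Total = 85.933 + 12.783 + 151.943 + 180.452 = 431.111 s

431.111 s


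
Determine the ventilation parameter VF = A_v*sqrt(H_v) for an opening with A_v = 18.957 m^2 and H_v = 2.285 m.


sqrt(H_v) = 1.5116
VF = 18.957 * 1.5116 = 28.656 m^(5/2)

28.656 m^(5/2)


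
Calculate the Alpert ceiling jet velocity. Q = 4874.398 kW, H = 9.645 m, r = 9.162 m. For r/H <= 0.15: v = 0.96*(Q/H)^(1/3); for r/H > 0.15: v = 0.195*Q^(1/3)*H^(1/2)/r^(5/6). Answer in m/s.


r/H = 9.162 / 9.645 = 0.94992
r/H > 0.15, so v = 0.195*Q^(1/3)*H^(1/2)/r^(5/6)
Q^(1/3) = 16.955
H^(1/2) = 3.1056
r^(5/6) = 6.3337
v = 0.195 * 16.955 * 3.1056 / 6.3337 = 1.6212 m/s

1.6212 m/s


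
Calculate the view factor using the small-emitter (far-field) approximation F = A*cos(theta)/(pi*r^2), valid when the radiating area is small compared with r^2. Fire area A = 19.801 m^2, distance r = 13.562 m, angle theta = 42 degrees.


cos(42 deg) = 0.74314
pi*r^2 = 577.83
F = 19.801 * 0.74314 / 577.83 = 0.025466

0.025466


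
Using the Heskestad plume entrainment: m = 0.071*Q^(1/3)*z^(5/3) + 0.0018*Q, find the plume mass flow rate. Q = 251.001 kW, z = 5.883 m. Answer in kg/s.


Q^(1/3) = 6.3080
z^(5/3) = 19.172
First term = 0.071 * 6.3080 * 19.172 = 8.5865
Second term = 0.0018 * 251.001 = 0.45180
m = 9.0383 kg/s

9.0383 kg/s


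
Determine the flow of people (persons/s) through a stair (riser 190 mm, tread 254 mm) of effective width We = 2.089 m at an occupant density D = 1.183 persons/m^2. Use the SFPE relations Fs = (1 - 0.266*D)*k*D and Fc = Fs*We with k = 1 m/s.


1 - 0.266*D = 1 - 0.266*1.183 = 0.68532
Fs = 0.68532 * 1 * 1.183 = 0.81074 persons/(s*m)
Fc = 0.81074 * 2.089 = 1.6936 persons/s

1.6936 persons/s


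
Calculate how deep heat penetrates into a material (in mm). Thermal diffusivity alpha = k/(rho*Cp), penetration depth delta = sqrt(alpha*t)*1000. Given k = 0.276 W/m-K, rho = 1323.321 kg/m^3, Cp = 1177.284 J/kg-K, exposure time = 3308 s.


alpha = 0.276 / (1323.321 * 1177.284) = 1.7716e-07 m^2/s
alpha * t = 0.00058604
delta = sqrt(0.00058604) * 1000 = 24.208 mm

24.208 mm


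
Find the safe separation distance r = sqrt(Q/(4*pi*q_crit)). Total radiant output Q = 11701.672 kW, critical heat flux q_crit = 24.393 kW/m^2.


4*pi*q_crit = 306.53
Q/(4*pi*q_crit) = 38.174
r = sqrt(38.174) = 6.1785 m

6.1785 m


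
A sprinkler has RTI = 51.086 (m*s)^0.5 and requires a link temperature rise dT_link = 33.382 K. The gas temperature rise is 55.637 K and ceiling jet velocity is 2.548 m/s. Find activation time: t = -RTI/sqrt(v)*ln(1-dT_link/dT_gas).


dT_link/dT_gas = 0.60000
ln(1 - 0.60000) = -0.91628
t = -51.086 / sqrt(2.548) * -0.91628 = 29.325 s

29.325 s


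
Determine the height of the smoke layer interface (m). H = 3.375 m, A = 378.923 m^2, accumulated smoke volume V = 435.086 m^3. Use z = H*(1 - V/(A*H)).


V/(A*H) = 0.34021
1 - 0.34021 = 0.65979
z = 3.375 * 0.65979 = 2.2268 m

2.2268 m


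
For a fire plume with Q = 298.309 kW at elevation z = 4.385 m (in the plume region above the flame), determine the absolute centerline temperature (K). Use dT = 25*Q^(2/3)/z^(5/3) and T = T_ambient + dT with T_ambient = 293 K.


Q^(2/3) = 44.645
z^(5/3) = 11.748
dT = 25 * 44.645 / 11.748 = 95.010 K
T = 293 + 95.010 = 388.01 K

388.01 K


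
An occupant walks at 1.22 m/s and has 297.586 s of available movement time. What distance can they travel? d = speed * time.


d = 1.22 * 297.586 = 363.05 m

363.05 m


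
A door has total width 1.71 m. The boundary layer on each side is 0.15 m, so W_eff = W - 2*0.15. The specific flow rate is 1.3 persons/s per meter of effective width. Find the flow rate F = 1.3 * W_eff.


W_eff = 1.71 - 0.30 = 1.41 m
F = 1.3 * 1.41 = 1.833 persons/s

1.833 persons/s


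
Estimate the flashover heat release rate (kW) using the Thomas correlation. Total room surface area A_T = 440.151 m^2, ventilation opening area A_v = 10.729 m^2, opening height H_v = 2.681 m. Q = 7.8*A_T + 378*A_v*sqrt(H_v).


7.8*A_T = 3433.2
sqrt(H_v) = 1.6374
378*A_v*sqrt(H_v) = 6640.5
Q = 3433.2 + 6640.5 = 10074 kW

10074 kW


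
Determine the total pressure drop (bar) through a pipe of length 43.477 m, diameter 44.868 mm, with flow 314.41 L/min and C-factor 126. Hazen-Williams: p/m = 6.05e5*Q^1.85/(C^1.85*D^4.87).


Q^1.85 = 41722
C^1.85 = 7685.7
D^4.87 = 1.1090e+08
p/m = 0.029615 bar/m
p_total = 0.029615 * 43.477 = 1.2876 bar

1.2876 bar


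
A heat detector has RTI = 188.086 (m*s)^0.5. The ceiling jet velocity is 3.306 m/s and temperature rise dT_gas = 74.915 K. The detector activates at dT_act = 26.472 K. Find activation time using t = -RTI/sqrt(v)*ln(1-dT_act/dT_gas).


dT_act/dT_gas = 0.35336
ln(1 - 0.35336) = -0.43597
t = -188.086 / sqrt(3.306) * -0.43597 = 45.098 s

45.098 s


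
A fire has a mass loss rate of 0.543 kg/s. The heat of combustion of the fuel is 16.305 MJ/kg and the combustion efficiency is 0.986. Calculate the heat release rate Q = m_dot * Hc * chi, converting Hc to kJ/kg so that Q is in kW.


Hc = 16.305 MJ/kg = 16.305 * 1000 kJ/kg = 16305 kJ/kg
Q = 0.543 kg/s * 16305 kJ/kg * 0.986 = 8729.7 kW

8729.7 kW


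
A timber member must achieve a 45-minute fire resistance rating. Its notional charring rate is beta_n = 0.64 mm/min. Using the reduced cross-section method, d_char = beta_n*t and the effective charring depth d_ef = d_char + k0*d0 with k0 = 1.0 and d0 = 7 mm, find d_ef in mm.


d_char = 0.64 * 45 = 28.8 mm
d_ef = 28.8 + 1.0*7 = 35.8 mm

35.8 mm


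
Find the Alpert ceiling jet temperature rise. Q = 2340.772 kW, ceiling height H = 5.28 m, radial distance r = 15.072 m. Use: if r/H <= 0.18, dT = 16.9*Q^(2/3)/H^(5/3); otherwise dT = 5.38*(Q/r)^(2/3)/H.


r/H = 15.072 / 5.28 = 2.8545
r/H > 0.18, so dT = 5.38*(Q/r)^(2/3)/H
Q/r = 155.31
(Q/r)^(2/3) = 28.893
dT = 5.38 * 28.893 / 5.28 = 29.440 K

29.440 K


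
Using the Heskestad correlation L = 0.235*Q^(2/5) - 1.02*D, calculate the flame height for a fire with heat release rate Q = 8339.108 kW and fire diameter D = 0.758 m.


Q^(2/5) = 37.021
0.235 * Q^(2/5) = 8.6999
1.02 * D = 0.77316
L = 7.9268 m

7.9268 m


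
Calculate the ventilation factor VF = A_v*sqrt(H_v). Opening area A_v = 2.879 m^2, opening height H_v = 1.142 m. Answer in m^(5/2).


sqrt(H_v) = 1.0686
VF = 2.879 * 1.0686 = 3.0766 m^(5/2)

3.0766 m^(5/2)


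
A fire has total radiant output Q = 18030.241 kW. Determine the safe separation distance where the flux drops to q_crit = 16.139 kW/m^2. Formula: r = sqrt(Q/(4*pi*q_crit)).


4*pi*q_crit = 202.81
Q/(4*pi*q_crit) = 88.903
r = sqrt(88.903) = 9.4288 m

9.4288 m


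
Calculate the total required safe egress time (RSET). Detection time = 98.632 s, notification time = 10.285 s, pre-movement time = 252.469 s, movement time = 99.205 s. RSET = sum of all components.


Total = 98.632 + 10.285 + 252.469 + 99.205 = 460.591 s

460.591 s


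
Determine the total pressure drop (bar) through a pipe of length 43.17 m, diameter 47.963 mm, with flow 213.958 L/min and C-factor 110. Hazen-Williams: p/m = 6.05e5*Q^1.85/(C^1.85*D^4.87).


Q^1.85 = 20470
C^1.85 = 5978.3
D^4.87 = 1.5347e+08
p/m = 0.013498 bar/m
p_total = 0.013498 * 43.17 = 0.58271 bar

0.58271 bar


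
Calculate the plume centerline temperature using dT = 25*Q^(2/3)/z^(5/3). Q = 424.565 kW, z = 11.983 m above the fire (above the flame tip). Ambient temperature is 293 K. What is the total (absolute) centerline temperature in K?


Q^(2/3) = 56.489
z^(5/3) = 62.749
dT = 25 * 56.489 / 62.749 = 22.506 K
T = 293 + 22.506 = 315.51 K

315.51 K


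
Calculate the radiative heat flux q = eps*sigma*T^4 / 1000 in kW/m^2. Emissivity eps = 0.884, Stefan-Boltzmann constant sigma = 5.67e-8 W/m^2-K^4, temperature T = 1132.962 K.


T^4 = 1.6476e+12
q = 0.884 * 5.67e-8 * 1.6476e+12 / 1000 = 82.584 kW/m^2

82.584 kW/m^2


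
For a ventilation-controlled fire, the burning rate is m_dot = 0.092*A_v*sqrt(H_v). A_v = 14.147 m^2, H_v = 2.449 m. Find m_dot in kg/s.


sqrt(H_v) = 1.5649
m_dot = 0.092 * 14.147 * 1.5649 = 2.0368 kg/s

2.0368 kg/s


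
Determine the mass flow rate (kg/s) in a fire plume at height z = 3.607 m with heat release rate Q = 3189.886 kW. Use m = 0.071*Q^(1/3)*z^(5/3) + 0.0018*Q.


Q^(1/3) = 14.721
z^(5/3) = 8.4835
First term = 0.071 * 14.721 * 8.4835 = 8.8667
Second term = 0.0018 * 3189.886 = 5.7418
m = 14.608 kg/s

14.608 kg/s


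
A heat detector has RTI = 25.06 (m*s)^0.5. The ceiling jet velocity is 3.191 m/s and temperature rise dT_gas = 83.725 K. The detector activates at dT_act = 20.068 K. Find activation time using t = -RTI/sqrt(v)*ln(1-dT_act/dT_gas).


dT_act/dT_gas = 0.23969
ln(1 - 0.23969) = -0.27403
t = -25.06 / sqrt(3.191) * -0.27403 = 3.8443 s

3.8443 s


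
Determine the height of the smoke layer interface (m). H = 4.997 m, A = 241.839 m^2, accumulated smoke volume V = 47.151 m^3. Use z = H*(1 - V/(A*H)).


V/(A*H) = 0.039017
1 - 0.039017 = 0.96098
z = 4.997 * 0.96098 = 4.8020 m

4.8020 m


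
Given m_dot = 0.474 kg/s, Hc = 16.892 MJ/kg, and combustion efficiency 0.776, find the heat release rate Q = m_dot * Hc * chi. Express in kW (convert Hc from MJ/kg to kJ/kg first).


Hc = 16.892 MJ/kg = 16.892 * 1000 kJ/kg = 16892 kJ/kg
Q = 0.474 kg/s * 16892 kJ/kg * 0.776 = 6213.3 kW

6213.3 kW


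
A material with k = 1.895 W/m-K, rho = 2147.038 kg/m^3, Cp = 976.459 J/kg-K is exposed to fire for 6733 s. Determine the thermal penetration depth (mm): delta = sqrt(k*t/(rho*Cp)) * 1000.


alpha = 1.895 / (2147.038 * 976.459) = 9.0389e-07 m^2/s
alpha * t = 0.0060859
delta = sqrt(0.0060859) * 1000 = 78.012 mm

78.012 mm


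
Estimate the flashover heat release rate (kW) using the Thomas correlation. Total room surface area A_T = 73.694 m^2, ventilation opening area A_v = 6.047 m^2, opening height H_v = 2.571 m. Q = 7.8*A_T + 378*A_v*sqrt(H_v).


7.8*A_T = 574.81
sqrt(H_v) = 1.6034
378*A_v*sqrt(H_v) = 3665.1
Q = 574.81 + 3665.1 = 4239.9 kW

4239.9 kW


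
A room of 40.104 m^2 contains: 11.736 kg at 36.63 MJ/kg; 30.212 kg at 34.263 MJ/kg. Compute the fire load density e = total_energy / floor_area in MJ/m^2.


Total energy = 11.736*36.63 + 30.212*34.263
= 429.8897 + 1035.154
= 1465.043 MJ
e = 1465.043 / 40.104 = 36.531 MJ/m^2

36.531 MJ/m^2


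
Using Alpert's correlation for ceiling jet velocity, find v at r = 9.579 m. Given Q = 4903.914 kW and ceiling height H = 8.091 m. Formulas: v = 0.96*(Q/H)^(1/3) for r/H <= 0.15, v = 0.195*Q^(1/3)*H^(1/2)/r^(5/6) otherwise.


r/H = 9.579 / 8.091 = 1.1839
r/H > 0.15, so v = 0.195*Q^(1/3)*H^(1/2)/r^(5/6)
Q^(1/3) = 16.990
H^(1/2) = 2.8445
r^(5/6) = 6.5730
v = 0.195 * 16.990 * 2.8445 / 6.5730 = 1.4337 m/s

1.4337 m/s


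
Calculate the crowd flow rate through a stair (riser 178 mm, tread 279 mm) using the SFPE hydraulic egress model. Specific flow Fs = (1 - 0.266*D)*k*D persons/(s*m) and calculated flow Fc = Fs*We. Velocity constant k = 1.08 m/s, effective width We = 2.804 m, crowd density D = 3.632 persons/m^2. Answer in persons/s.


1 - 0.266*D = 1 - 0.266*3.632 = 0.033888
Fs = 0.033888 * 1.08 * 3.632 = 0.13293 persons/(s*m)
Fc = 0.13293 * 2.804 = 0.37273 persons/s

0.37273 persons/s


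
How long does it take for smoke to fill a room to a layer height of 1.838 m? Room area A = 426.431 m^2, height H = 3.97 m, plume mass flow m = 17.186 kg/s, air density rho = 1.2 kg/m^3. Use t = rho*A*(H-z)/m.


H - z = 2.132 m
t = 1.2 * 426.431 * 2.132 / 17.186 = 63.481 s

63.481 s


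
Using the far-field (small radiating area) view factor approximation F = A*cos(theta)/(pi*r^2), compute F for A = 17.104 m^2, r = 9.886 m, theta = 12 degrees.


cos(12 deg) = 0.97815
pi*r^2 = 307.04
F = 17.104 * 0.97815 / 307.04 = 0.054489

0.054489


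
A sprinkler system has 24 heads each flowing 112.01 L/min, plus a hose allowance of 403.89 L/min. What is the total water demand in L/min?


Sprinkler demand = 24 * 112.01 = 2688.24 L/min
Total = 2688.24 + 403.89 = 3092.13 L/min

3092.13 L/min


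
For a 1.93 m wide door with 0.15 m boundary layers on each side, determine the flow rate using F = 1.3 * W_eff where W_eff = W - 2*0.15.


W_eff = 1.93 - 0.30 = 1.63 m
F = 1.3 * 1.63 = 2.119 persons/s

2.119 persons/s


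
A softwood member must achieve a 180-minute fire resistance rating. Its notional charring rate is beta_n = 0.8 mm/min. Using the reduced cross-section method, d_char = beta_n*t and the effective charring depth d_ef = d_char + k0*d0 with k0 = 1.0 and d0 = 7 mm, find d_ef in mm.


d_char = 0.8 * 180 = 144 mm
d_ef = 144 + 1.0*7 = 151 mm

151 mm


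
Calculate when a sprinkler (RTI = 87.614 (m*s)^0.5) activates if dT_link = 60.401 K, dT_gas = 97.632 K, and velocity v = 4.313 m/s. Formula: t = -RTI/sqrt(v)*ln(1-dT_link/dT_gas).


dT_link/dT_gas = 0.61866
ln(1 - 0.61866) = -0.96406
t = -87.614 / sqrt(4.313) * -0.96406 = 40.671 s

40.671 s


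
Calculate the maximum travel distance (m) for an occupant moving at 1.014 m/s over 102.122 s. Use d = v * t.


d = 1.014 * 102.122 = 103.55 m

103.55 m


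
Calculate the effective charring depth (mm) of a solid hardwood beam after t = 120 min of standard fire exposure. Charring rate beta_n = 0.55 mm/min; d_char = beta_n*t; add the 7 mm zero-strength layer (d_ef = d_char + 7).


d_char = 0.55 * 120 = 66 mm
d_ef = 66 + 1.0*7 = 73 mm

73 mm


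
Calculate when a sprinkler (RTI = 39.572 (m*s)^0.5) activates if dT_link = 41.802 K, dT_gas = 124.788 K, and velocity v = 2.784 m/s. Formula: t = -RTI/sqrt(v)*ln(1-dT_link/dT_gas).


dT_link/dT_gas = 0.33498
ln(1 - 0.33498) = -0.40794
t = -39.572 / sqrt(2.784) * -0.40794 = 9.6751 s

9.6751 s


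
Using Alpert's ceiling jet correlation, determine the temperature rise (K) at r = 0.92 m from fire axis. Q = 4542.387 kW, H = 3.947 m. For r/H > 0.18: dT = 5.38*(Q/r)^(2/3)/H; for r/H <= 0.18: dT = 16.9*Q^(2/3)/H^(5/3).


r/H = 0.92 / 3.947 = 0.23309
r/H > 0.18, so dT = 5.38*(Q/r)^(2/3)/H
Q/r = 4937.4
(Q/r)^(2/3) = 289.96
dT = 5.38 * 289.96 / 3.947 = 395.23 K

395.23 K


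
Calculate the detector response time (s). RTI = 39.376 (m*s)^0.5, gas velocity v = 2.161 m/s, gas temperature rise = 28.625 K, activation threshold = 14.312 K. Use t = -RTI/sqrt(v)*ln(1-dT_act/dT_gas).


dT_act/dT_gas = 0.49998
ln(1 - 0.49998) = -0.69311
t = -39.376 / sqrt(2.161) * -0.69311 = 18.566 s

18.566 s


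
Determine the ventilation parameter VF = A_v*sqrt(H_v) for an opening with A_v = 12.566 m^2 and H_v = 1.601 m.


sqrt(H_v) = 1.2653
VF = 12.566 * 1.2653 = 15.900 m^(5/2)

15.900 m^(5/2)


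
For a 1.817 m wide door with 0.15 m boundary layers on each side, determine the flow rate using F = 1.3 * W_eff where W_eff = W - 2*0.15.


W_eff = 1.817 - 0.30 = 1.517 m
F = 1.3 * 1.517 = 1.9721 persons/s

1.9721 persons/s


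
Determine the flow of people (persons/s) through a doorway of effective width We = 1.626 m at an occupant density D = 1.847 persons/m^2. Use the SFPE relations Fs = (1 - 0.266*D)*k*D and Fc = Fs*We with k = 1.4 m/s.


1 - 0.266*D = 1 - 0.266*1.847 = 0.50870
Fs = 0.50870 * 1.4 * 1.847 = 1.3154 persons/(s*m)
Fc = 1.3154 * 1.626 = 2.1388 persons/s

2.1388 persons/s


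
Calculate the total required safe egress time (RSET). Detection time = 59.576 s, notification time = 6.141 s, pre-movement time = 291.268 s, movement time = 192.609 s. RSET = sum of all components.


Total = 59.576 + 6.141 + 291.268 + 192.609 = 549.594 s

549.594 s


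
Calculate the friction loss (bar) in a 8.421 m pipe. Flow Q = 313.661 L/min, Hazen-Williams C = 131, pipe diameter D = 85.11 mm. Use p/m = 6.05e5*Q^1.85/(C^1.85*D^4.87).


Q^1.85 = 41539
C^1.85 = 8259.5
D^4.87 = 2.5061e+09
p/m = 0.0012141 bar/m
p_total = 0.0012141 * 8.421 = 0.010224 bar

0.010224 bar


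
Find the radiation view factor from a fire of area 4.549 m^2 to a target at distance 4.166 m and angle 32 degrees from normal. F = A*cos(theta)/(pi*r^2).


cos(32 deg) = 0.84805
pi*r^2 = 54.524
F = 4.549 * 0.84805 / 54.524 = 0.070754

0.070754


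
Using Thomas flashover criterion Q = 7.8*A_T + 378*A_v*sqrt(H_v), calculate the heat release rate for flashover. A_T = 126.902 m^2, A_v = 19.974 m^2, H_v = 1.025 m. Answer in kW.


7.8*A_T = 989.84
sqrt(H_v) = 1.0124
378*A_v*sqrt(H_v) = 7644.0
Q = 989.84 + 7644.0 = 8633.8 kW

8633.8 kW


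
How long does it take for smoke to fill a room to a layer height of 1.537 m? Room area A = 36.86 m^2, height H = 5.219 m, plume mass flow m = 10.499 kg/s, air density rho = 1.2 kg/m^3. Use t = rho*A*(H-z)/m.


H - z = 3.682 m
t = 1.2 * 36.86 * 3.682 / 10.499 = 15.512 s

15.512 s


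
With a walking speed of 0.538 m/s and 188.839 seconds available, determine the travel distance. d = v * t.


d = 0.538 * 188.839 = 101.60 m

101.60 m


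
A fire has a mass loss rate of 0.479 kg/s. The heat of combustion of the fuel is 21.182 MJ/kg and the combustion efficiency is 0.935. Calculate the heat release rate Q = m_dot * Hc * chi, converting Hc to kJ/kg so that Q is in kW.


Hc = 21.182 MJ/kg = 21.182 * 1000 kJ/kg = 21182 kJ/kg
Q = 0.479 kg/s * 21182 kJ/kg * 0.935 = 9486.7 kW

9486.7 kW


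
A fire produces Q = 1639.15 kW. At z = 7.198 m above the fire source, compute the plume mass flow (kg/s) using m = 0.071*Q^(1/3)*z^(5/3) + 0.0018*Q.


Q^(1/3) = 11.791
z^(5/3) = 26.834
First term = 0.071 * 11.791 * 26.834 = 22.464
Second term = 0.0018 * 1639.15 = 2.9505
m = 25.414 kg/s

25.414 kg/s


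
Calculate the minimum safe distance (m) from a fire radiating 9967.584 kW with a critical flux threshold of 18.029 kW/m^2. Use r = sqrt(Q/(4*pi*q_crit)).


4*pi*q_crit = 226.56
Q/(4*pi*q_crit) = 43.996
r = sqrt(43.996) = 6.6329 m

6.6329 m
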